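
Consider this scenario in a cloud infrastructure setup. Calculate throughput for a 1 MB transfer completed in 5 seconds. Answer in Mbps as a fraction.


Given: file = 1 MB, time = 5 s
File in Mb = 1 * 8 = 8 Mb
Throughput = 8 / 5 Mbps
Throughput = 8/5 Mbps

8/5


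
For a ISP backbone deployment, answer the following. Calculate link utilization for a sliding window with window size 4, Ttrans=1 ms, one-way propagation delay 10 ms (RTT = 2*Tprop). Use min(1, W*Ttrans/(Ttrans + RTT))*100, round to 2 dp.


Given: W = 4, Ttrans = 1 ms, RTT = 20 ms (= 2 * Tprop, Tprop = 10 ms)
Cycle time = Ttrans + RTT = 1 + 20 = 21 ms (first packet sent until its ACK returns)
W * Ttrans = 4 * 1 = 4 ms of sending per cycle
W * Ttrans / (Ttrans + RTT) = 4 / 21 = 0.190476
U = min(1, 0.190476) = 0.190476
U% = 19.05%

19.05


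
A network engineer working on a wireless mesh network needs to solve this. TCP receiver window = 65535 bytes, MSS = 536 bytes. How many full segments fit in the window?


Given: RWND = 65535 bytes, MSS = 536 bytes
Full segments = floor(RWND / MSS)
Full segments = floor(65535 / 536)
Full segments = floor(122.2668) = 122

122


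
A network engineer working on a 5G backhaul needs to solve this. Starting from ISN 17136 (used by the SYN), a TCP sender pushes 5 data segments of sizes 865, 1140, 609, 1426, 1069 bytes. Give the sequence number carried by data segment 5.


The SYN occupies sequence number ISN = 17136, so the first data byte is ISN + 1 = 17137.
SEQ of data segment i = (ISN + 1) + sum of payload sizes of segments 1..i-1.
Segment 1: SEQ = 17137, payload = 865 bytes
Segment 2: SEQ = 18002, payload = 1140 bytes
Segment 3: SEQ = 19142, payload = 609 bytes
Segment 4: SEQ = 19751, payload = 1426 bytes
Segment 5: SEQ = 21177, payload = 1069 bytes
SEQ of segment 5 = 17137 + 865 + 1140 + 609 + 1426 = 21177

21177


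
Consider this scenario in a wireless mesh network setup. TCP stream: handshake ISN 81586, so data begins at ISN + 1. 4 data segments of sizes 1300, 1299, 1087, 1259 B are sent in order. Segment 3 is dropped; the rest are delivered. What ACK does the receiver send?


SYN uses sequence number 81586; first data byte = ISN + 1 = 81587.
Segment 1: SEQ = 81587, len = 1300 B, covers [81587, 82886]
Segment 2: SEQ = 82887, len = 1299 B, covers [82887, 84185]
Segment 3: SEQ = 84186, len = 1087 B, covers [84186, 85272] [LOST]
Segment 4: SEQ = 85273, len = 1259 B, covers [85273, 86531]
In-order data received: bytes [81587, 84185] (segments 1..2).
Segment 3 missing -> gap begins at byte 84186; later segments buffered out of order.
Cumulative ACK = next expected in-order byte = 81587 + 1300 + 1299 = 84186

84186


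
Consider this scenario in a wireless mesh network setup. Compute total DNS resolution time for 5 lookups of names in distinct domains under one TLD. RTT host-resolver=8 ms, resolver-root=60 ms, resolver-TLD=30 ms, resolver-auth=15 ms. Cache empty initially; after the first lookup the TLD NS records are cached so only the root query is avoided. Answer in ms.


Lookup 1 (cold cache): local + root + TLD + auth = 8 + 60 + 30 + 15 = 113 ms
Lookups 2..5 (TLD NS cached -> skip root; new domain -> still ask TLD and auth): local + TLD + auth = 8 + 30 + 15 = 53 ms each
Remaining 4 lookups: 4 * 53 = 212 ms
Total = 113 + 212 = 325 ms

325


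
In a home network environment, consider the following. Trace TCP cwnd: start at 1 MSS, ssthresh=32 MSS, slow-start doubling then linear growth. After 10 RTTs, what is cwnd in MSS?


RTT 0: cwnd = 1 MSS (initial)
RTT 1: cwnd = 2 MSS (slow start, doubled)
RTT 2: cwnd = 4 MSS (slow start, doubled)
RTT 3: cwnd = 8 MSS (slow start, doubled)
RTT 4: cwnd = 16 MSS (slow start, doubled)
RTT 5: cwnd = 32 MSS (slow start, doubled)
RTT 6: cwnd = 33 MSS (congestion avoidance, +1)
RTT 7: cwnd = 34 MSS (congestion avoidance, +1)
RTT 8: cwnd = 35 MSS (congestion avoidance, +1)
RTT 9: cwnd = 36 MSS (congestion avoidance, +1)
RTT 10: cwnd = 37 MSS (congestion avoidance, +1)

37


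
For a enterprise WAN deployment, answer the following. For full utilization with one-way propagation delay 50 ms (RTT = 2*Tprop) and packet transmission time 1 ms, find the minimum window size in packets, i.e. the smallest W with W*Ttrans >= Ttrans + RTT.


Given: Ttrans = 1 ms, RTT = 100 ms (= 2 * Tprop, Tprop = 50 ms)
Time until first ACK returns = Ttrans + RTT = 1 + 100 = 101 ms
Need W * Ttrans >= Ttrans + RTT  ->  W >= (Ttrans + RTT) / Ttrans
(Ttrans + RTT) / Ttrans = 101 / 1 = 101
W_min = ceil(101) = 101

101


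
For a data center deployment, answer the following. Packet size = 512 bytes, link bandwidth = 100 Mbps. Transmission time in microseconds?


Given: packet = 512 bytes, bandwidth = 100 Mbps
Packet in bits = 512 * 8 = 4096 bits
Bandwidth = 100 * 10^6 = 100000000 bps
Time = 4096 / 100000000 seconds
Time in us = 4096 * 10^6 / 100000000 = 40.96

40.96


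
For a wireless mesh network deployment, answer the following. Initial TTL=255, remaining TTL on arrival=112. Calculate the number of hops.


Given: initial TTL = 255, received TTL = 112
Hops = initial TTL - received TTL
Hops = 255 - 112 = 143

143


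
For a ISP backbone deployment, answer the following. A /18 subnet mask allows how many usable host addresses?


Given: subnet mask /18
Host bits = 32 - 18 = 14
Total addresses = 2^14 = 16384
Usable hosts = 16384 - 2 (network + broadcast) = 16382

16382


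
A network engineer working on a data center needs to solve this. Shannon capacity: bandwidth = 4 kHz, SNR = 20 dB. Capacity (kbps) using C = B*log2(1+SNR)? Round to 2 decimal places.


Given: B = 4 kHz, SNR = 20 dB
SNR linear = 10^(20/10) = 100
1 + SNR = 101
log2(101) = 6.6582114828
C = 4 * 1000 * 6.6582114828 = 26632.8459 bps
C = 26.632846 kbps -> 26.63 kbps (2 dp)

26.63


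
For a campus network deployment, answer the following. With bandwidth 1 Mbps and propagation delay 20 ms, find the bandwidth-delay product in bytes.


Given: bandwidth = 1 Mbps, delay = 20 ms
BDP in bits = 1 * 10^6 * 20 / 1000
BDP in bits = 20000
BDP in bytes = 20000 / 8 = 2500

2500


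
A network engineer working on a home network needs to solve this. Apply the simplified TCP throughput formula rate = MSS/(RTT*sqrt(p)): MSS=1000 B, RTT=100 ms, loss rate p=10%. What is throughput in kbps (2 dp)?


Given: MSS = 1000 bytes, RTT = 100 ms, loss = 10%
RTT in seconds = 100 / 1000 = 0.1
Loss rate = 10% = 0.1
sqrt(loss) = sqrt(0.1) = 0.316227766017
Throughput (bytes/s) = 1000 / (0.1 * 0.316227766017) = 31622.7766
Throughput (kbps) = 31622.7766 * 8 / 1000 = 252.982213 -> 252.98 kbps (2 dp)

252.98


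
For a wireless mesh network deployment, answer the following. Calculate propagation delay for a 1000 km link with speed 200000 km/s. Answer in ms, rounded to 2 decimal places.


Given: distance = 1000 km, speed = 200000 km/s
Delay = distance / speed = 1000 / 200000 seconds
Delay in ms = 1000 * 1000 / 200000
Delay = 5.0000 ms
Rounded to 2 dp = 5.00 ms

5.00


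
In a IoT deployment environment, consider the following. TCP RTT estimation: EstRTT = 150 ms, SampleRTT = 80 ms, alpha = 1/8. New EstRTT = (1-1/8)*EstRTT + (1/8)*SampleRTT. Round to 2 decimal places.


Given: EstRTT = 150 ms, SampleRTT = 80 ms, alpha = 1/8
New EstRTT = (1 - alpha) * EstRTT + alpha * SampleRTT
(7/8) * 150 = 131.25
(1/8) * 80 = 10
New EstRTT = 131.25 + 10 = 141.25 ms -> 141.25 ms (2 dp)

141.25


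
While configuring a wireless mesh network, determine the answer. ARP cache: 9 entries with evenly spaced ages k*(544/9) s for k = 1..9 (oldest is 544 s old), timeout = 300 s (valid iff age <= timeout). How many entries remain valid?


Ages are k * 544/9 s for k = 1..9 (spacing = 60.4444 s).
Entry k is valid iff k * 544/9 <= 300 iff k <= 9 * 300 / 544 = 4.9632
n_valid = floor(4.9632) = 4
(n_stale = 9 - 4 = 5)

4


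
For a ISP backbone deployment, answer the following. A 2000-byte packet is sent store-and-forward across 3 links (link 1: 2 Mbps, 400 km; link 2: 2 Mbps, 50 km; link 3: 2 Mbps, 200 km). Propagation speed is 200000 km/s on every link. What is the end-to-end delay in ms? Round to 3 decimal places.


Packet = 2000 bytes = 16000 bits. Store-and-forward: sum (t_trans + t_prop) per link.
Link 1: t_trans = 16000/(2*10^6) s = 8.0000 ms; t_prop = 400/200000 s = 2.0000 ms; subtotal = 10.0000 ms
Link 2: t_trans = 16000/(2*10^6) s = 8.0000 ms; t_prop = 50/200000 s = 0.2500 ms; subtotal = 8.2500 ms
Link 3: t_trans = 16000/(2*10^6) s = 8.0000 ms; t_prop = 200/200000 s = 1.0000 ms; subtotal = 9.0000 ms
End-to-end = 10.0000 + 8.2500 + 9.0000 = 27.2500 ms -> 27.250 ms (3 dp)

27.250


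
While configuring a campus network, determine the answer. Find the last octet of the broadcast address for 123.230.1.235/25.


Given: IP = 123.230.1.235, prefix = /25
Host bits = 32 - 25 = 7
Network last octet = 235 AND mask = 128
Host part size = 2^7 - 1 = 127
Broadcast last octet = 128 OR 127 = 255

255


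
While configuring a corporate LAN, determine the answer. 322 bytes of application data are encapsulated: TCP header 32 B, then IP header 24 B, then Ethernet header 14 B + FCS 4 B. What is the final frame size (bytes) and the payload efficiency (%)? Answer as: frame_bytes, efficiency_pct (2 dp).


TCP segment = 322 + 32 = 354 B
IP packet = 354 + 24 = 378 B
Ethernet frame = 378 + 14 + 4 = 396 B
Efficiency = app / frame = 322 / 396 = 0.813131 = 81.3131% -> 81.31% (2 dp)

396, 81.31


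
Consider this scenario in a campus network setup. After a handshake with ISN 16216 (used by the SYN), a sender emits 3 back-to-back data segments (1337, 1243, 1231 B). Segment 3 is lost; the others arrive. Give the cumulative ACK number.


SYN uses sequence number 16216; first data byte = ISN + 1 = 16217.
Segment 1: SEQ = 16217, len = 1337 B, covers [16217, 17553]
Segment 2: SEQ = 17554, len = 1243 B, covers [17554, 18796]
Segment 3: SEQ = 18797, len = 1231 B, covers [18797, 20027] [LOST]
In-order data received: bytes [16217, 18796] (segments 1..2).
Segment 3 missing -> gap begins at byte 18797.
Cumulative ACK = next expected in-order byte = 16217 + 1337 + 1243 = 18797

18797


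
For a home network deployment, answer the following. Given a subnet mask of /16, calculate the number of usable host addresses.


Given: subnet mask /16
Host bits = 32 - 16 = 16
Total addresses = 2^16 = 65536
Usable hosts = 65536 - 2 (network + broadcast) = 65534

65534


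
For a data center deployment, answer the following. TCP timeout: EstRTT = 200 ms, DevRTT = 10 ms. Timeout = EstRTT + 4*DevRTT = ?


Given: EstRTT = 200 ms, DevRTT = 10 ms
Timeout = EstRTT + 4 * DevRTT
4 * DevRTT = 4 * 10 = 40
Timeout = 200 + 40 = 240 ms

240


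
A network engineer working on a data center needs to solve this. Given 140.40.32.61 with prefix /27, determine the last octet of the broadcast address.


Given: IP = 140.40.32.61, prefix = /27
Host bits = 32 - 27 = 5
Network last octet = 61 AND mask = 32
Host part size = 2^5 - 1 = 31
Broadcast last octet = 32 OR 31 = 63

63


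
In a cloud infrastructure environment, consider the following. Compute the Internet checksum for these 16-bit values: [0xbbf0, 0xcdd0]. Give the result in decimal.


Given words: [0xbbf0, 0xcdd0]
Step 1: Sum all words
Raw sum = 48112 + 52688 = 100800
Step 2: Fold carry: (35264 + 1) = 35265
One's complement = ~35265 & 0xFFFF = 30270

30270


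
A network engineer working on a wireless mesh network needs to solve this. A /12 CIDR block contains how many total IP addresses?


Given: CIDR prefix /12
Host bits = 32 - 12 = 20
Total addresses = 2^20 = 1048576

1048576


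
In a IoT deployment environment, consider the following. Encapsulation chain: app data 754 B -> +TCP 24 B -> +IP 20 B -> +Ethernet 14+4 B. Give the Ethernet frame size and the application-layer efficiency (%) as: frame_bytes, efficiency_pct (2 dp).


TCP segment = 754 + 24 = 778 B
IP packet = 778 + 20 = 798 B
Ethernet frame = 798 + 14 + 4 = 816 B
Efficiency = app / frame = 754 / 816 = 0.924020 = 92.4020% -> 92.40% (2 dp)

816, 92.40


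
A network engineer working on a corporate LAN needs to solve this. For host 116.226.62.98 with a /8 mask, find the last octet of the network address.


Given: IP = 116.226.62.98, prefix = /8
Subnet mask = 255.0.0.0
Last octet of IP: 98
Last octet of mask: 0
Network last octet = 98 AND 0 = 0

0


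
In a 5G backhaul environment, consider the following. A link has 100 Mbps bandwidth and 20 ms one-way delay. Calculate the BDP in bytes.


Given: bandwidth = 100 Mbps, delay = 20 ms
BDP in bits = 100 * 10^6 * 20 / 1000
BDP in bits = 2000000
BDP in bytes = 2000000 / 8 = 250000

250000


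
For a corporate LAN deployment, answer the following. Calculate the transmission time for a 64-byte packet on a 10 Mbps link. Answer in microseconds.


Given: packet = 64 bytes, bandwidth = 10 Mbps
Packet in bits = 64 * 8 = 512 bits
Bandwidth = 10 * 10^6 = 10000000 bps
Time = 512 / 10000000 seconds
Time in us = 512 * 10^6 / 10000000 = 51.2

51.2


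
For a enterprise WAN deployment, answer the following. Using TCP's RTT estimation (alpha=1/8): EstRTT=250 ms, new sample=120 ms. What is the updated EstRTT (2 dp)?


Given: EstRTT = 250 ms, SampleRTT = 120 ms, alpha = 1/8
New EstRTT = (1 - alpha) * EstRTT + alpha * SampleRTT
(7/8) * 250 = 218.75
(1/8) * 120 = 15
New EstRTT = 218.75 + 15 = 233.75 ms -> 233.75 ms (2 dp)

233.75


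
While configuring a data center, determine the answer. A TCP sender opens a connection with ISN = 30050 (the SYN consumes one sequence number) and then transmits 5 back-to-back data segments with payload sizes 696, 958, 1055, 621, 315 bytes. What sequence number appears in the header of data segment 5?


The SYN occupies sequence number ISN = 30050, so the first data byte is ISN + 1 = 30051.
SEQ of data segment i = (ISN + 1) + sum of payload sizes of segments 1..i-1.
Segment 1: SEQ = 30051, payload = 696 bytes
Segment 2: SEQ = 30747, payload = 958 bytes
Segment 3: SEQ = 31705, payload = 1055 bytes
Segment 4: SEQ = 32760, payload = 621 bytes
Segment 5: SEQ = 33381, payload = 315 bytes
SEQ of segment 5 = 30051 + 696 + 958 + 1055 + 621 = 33381

33381


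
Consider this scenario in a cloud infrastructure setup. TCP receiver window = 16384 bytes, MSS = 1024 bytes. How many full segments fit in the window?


Given: RWND = 16384 bytes, MSS = 1024 bytes
Full segments = floor(RWND / MSS)
Full segments = floor(16384 / 1024)
Full segments = floor(16.0) = 16

16


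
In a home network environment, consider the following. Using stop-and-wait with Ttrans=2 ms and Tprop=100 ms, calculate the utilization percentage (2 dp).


Given: Ttrans = 2 ms, Tprop = 100 ms
RTT = 2 * Tprop = 2 * 100 = 200 ms
U = Ttrans / (Ttrans + RTT)
U = 2 / (2 + 200)
U = 2 / 202 = 0.009901
U% = 0.99%

0.99


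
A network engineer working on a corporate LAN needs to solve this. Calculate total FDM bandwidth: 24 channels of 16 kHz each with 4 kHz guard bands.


Given: 24 channels, 16 kHz each, guard = 4 kHz
Channel bandwidth = 24 * 16 = 384 kHz
Guard bands = 23 gaps * 4 kHz = 92 kHz
Total = 384 + 92 = 476 kHz

476


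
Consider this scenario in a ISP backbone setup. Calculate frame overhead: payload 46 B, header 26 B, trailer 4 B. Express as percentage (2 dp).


Given: payload = 46 B, header = 26 B, trailer = 4 B
Overhead bytes = header + trailer = 26 + 4 = 30
Total frame = payload + overhead = 46 + 30 = 76
Overhead % = 30 / 76 * 100 = 39.4737% -> 39.47% (2 dp)

39.47


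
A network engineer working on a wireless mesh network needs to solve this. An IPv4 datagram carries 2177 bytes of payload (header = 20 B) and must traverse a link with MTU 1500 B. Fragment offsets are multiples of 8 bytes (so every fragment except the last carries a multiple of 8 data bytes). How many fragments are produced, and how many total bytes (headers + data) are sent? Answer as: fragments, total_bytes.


Max data per non-final fragment = floor((MTU - header)/8)*8 = floor((1500 - 20)/8)*8 = floor(1480/8)*8 = 1480 B
Final fragment needs no 8-byte alignment: it can carry up to MTU - header = 1480 B
Non-final fragments needed = ceil((payload - 1480) / 1480) = ceil(697/1480) = ceil(0.4709) = 1
Number of fragments = 1 + 1 = 2
Fragment sizes (data): 1 * 1480 B + 697 B (last, 697 <= 1480 OK)
Total bytes sent = payload + n_frags * header = 2177 + 2*20 = 2177 + 40 = 2217 B

2, 2217


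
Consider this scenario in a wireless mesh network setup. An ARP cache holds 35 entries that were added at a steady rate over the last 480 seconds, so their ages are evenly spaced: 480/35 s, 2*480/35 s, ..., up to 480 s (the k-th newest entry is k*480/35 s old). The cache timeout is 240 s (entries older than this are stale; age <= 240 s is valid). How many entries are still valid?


Ages are k * 480/35 s for k = 1..35 (spacing = 13.7143 s).
Entry k is valid iff k * 480/35 <= 240 iff k <= 35 * 240 / 480 = 17.5000
n_valid = floor(17.5000) = 17
(n_stale = 35 - 17 = 18)

17


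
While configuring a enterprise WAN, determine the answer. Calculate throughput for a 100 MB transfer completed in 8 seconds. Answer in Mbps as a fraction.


Given: file = 100 MB, time = 8 s
File in Mb = 100 * 8 = 800 Mb
Throughput = 800 / 8 Mbps
Throughput = 100 Mbps

100


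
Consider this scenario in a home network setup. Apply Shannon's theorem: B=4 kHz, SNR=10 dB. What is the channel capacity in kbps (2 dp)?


Given: B = 4 kHz, SNR = 10 dB
SNR linear = 10^(10/10) = 10
1 + SNR = 11
log2(11) = 3.4594316186
C = 4 * 1000 * 3.4594316186 = 13837.7265 bps
C = 13.837726 kbps -> 13.84 kbps (2 dp)

13.84


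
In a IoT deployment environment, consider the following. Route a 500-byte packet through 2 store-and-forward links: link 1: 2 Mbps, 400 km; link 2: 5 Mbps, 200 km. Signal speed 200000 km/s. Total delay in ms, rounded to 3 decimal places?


Packet = 500 bytes = 4000 bits. Store-and-forward: sum (t_trans + t_prop) per link.
Link 1: t_trans = 4000/(2*10^6) s = 2.0000 ms; t_prop = 400/200000 s = 2.0000 ms; subtotal = 4.0000 ms
Link 2: t_trans = 4000/(5*10^6) s = 0.8000 ms; t_prop = 200/200000 s = 1.0000 ms; subtotal = 1.8000 ms
End-to-end = 4.0000 + 1.8000 = 5.8000 ms -> 5.800 ms (3 dp)

5.800


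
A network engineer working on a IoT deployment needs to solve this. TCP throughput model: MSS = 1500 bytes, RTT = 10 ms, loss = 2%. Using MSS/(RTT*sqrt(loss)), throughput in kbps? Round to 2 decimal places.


Given: MSS = 1500 bytes, RTT = 10 ms, loss = 2%
RTT in seconds = 10 / 1000 = 0.01
Loss rate = 2% = 0.02
sqrt(loss) = sqrt(0.02) = 0.141421356237
Throughput (bytes/s) = 1500 / (0.01 * 0.141421356237) = 1060660.1718
Throughput (kbps) = 1060660.1718 * 8 / 1000 = 8485.281374 -> 8485.28 kbps (2 dp)

8485.28


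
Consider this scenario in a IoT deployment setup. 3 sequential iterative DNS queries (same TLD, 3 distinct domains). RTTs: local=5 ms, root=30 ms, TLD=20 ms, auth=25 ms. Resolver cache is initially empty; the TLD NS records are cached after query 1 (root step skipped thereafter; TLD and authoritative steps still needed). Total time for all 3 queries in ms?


Lookup 1 (cold cache): local + root + TLD + auth = 5 + 30 + 20 + 25 = 80 ms
Lookups 2..3 (TLD NS cached -> skip root; new domain -> still ask TLD and auth): local + TLD + auth = 5 + 20 + 25 = 50 ms each
Remaining 2 lookups: 2 * 50 = 100 ms
Total = 80 + 100 = 180 ms

180


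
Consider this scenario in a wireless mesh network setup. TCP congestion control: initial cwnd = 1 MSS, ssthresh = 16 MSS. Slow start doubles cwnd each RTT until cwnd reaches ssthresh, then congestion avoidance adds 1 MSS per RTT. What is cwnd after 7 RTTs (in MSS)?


RTT 0: cwnd = 1 MSS (initial)
RTT 1: cwnd = 2 MSS (slow start, doubled)
RTT 2: cwnd = 4 MSS (slow start, doubled)
RTT 3: cwnd = 8 MSS (slow start, doubled)
RTT 4: cwnd = 16 MSS (slow start, doubled)
RTT 5: cwnd = 17 MSS (congestion avoidance, +1)
RTT 6: cwnd = 18 MSS (congestion avoidance, +1)
RTT 7: cwnd = 19 MSS (congestion avoidance, +1)

19


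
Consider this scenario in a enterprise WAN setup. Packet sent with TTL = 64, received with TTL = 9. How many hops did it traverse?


Given: initial TTL = 64, received TTL = 9
Hops = initial TTL - received TTL
Hops = 64 - 9 = 55

55


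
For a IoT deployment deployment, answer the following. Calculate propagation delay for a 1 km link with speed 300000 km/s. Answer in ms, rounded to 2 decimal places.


Given: distance = 1 km, speed = 300000 km/s
Delay = distance / speed = 1 / 300000 seconds
Delay in ms = 1 * 1000 / 300000
Delay = 0.0033 ms
Rounded to 2 dp = 0.00 ms

0.00


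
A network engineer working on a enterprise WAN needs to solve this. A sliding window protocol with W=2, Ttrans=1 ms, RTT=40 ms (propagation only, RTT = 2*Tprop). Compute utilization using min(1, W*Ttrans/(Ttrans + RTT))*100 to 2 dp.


Given: W = 2, Ttrans = 1 ms, RTT = 40 ms (= 2 * Tprop, Tprop = 20 ms)
Cycle time = Ttrans + RTT = 1 + 40 = 41 ms (first packet sent until its ACK returns)
W * Ttrans = 2 * 1 = 2 ms of sending per cycle
W * Ttrans / (Ttrans + RTT) = 2 / 41 = 0.048780
U = min(1, 0.048780) = 0.048780
U% = 4.88%

4.88


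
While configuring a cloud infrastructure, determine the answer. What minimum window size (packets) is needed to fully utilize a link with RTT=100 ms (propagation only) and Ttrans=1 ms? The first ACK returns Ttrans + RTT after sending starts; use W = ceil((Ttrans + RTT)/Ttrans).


Given: Ttrans = 1 ms, RTT = 100 ms (= 2 * Tprop, Tprop = 50 ms)
Time until first ACK returns = Ttrans + RTT = 1 + 100 = 101 ms
Need W * Ttrans >= Ttrans + RTT  ->  W >= (Ttrans + RTT) / Ttrans
(Ttrans + RTT) / Ttrans = 101 / 1 = 101
W_min = ceil(101) = 101

101


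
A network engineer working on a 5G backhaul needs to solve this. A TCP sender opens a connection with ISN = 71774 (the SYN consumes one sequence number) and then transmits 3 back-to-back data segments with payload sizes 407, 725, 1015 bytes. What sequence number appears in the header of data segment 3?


The SYN occupies sequence number ISN = 71774, so the first data byte is ISN + 1 = 71775.
SEQ of data segment i = (ISN + 1) + sum of payload sizes of segments 1..i-1.
Segment 1: SEQ = 71775, payload = 407 bytes
Segment 2: SEQ = 72182, payload = 725 bytes
Segment 3: SEQ = 72907, payload = 1015 bytes
SEQ of segment 3 = 71775 + 407 + 725 = 72907

72907


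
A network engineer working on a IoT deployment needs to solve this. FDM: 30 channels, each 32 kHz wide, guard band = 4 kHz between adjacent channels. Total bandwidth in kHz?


Given: 30 channels, 32 kHz each, guard = 4 kHz
Channel bandwidth = 30 * 32 = 960 kHz
Guard bands = 29 gaps * 4 kHz = 116 kHz
Total = 960 + 116 = 1076 kHz

1076


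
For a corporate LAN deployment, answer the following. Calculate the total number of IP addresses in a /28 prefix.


Given: CIDR prefix /28
Host bits = 32 - 28 = 4
Total addresses = 2^4 = 16

16


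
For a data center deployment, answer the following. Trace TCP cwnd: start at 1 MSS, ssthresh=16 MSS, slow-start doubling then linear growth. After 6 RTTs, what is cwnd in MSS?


RTT 0: cwnd = 1 MSS (initial)
RTT 1: cwnd = 2 MSS (slow start, doubled)
RTT 2: cwnd = 4 MSS (slow start, doubled)
RTT 3: cwnd = 8 MSS (slow start, doubled)
RTT 4: cwnd = 16 MSS (slow start, doubled)
RTT 5: cwnd = 17 MSS (congestion avoidance, +1)
RTT 6: cwnd = 18 MSS (congestion avoidance, +1)

18


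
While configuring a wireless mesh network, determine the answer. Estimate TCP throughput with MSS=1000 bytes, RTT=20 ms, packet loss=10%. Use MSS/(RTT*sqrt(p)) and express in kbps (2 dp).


Given: MSS = 1000 bytes, RTT = 20 ms, loss = 10%
RTT in seconds = 20 / 1000 = 0.02
Loss rate = 10% = 0.1
sqrt(loss) = sqrt(0.1) = 0.316227766017
Throughput (bytes/s) = 1000 / (0.02 * 0.316227766017) = 158113.8830
Throughput (kbps) = 158113.8830 * 8 / 1000 = 1264.911064 -> 1264.91 kbps (2 dp)

1264.91


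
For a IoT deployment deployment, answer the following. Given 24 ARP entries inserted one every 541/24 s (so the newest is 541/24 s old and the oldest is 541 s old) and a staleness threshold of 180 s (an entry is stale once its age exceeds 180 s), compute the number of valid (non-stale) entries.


Ages are k * 541/24 s for k = 1..24 (spacing = 22.5417 s).
Entry k is valid iff k * 541/24 <= 180 iff k <= 24 * 180 / 541 = 7.9852
n_valid = floor(7.9852) = 7
(n_stale = 24 - 7 = 17)

7


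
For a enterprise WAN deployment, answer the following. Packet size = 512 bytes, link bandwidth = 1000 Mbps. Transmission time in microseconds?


Given: packet = 512 bytes, bandwidth = 1000 Mbps
Packet in bits = 512 * 8 = 4096 bits
Bandwidth = 1000 * 10^6 = 1000000000 bps
Time = 4096 / 1000000000 seconds
Time in us = 4096 * 10^6 / 1000000000 = 4.096

4.096


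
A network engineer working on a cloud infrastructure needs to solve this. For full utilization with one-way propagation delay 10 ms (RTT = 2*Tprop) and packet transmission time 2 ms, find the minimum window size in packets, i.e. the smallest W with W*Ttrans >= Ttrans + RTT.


Given: Ttrans = 2 ms, RTT = 20 ms (= 2 * Tprop, Tprop = 10 ms)
Time until first ACK returns = Ttrans + RTT = 2 + 20 = 22 ms
Need W * Ttrans >= Ttrans + RTT  ->  W >= (Ttrans + RTT) / Ttrans
(Ttrans + RTT) / Ttrans = 22 / 2 = 11
W_min = ceil(11) = 11

11


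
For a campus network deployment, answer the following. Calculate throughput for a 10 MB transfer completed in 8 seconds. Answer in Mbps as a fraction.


Given: file = 10 MB, time = 8 s
File in Mb = 10 * 8 = 80 Mb
Throughput = 80 / 8 Mbps
Throughput = 10 Mbps

10


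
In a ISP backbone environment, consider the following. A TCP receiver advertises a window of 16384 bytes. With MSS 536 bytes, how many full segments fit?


Given: RWND = 16384 bytes, MSS = 536 bytes
Full segments = floor(RWND / MSS)
Full segments = floor(16384 / 536)
Full segments = floor(30.5672) = 30

30


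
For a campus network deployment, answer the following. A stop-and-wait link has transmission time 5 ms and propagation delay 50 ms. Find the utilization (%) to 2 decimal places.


Given: Ttrans = 5 ms, Tprop = 50 ms
RTT = 2 * Tprop = 2 * 50 = 100 ms
U = Ttrans / (Ttrans + RTT)
U = 5 / (5 + 100)
U = 5 / 105 = 0.047619
U% = 4.76%

4.76


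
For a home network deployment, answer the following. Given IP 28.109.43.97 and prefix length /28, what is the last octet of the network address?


Given: IP = 28.109.43.97, prefix = /28
Subnet mask = 255.255.255.240
Last octet of IP: 97
Last octet of mask: 240
Network last octet = 97 AND 240 = 96

96


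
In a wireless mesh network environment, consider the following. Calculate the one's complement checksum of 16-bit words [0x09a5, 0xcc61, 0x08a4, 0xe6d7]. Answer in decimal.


Given words: [0x09a5, 0xcc61, 0x08a4, 0xe6d7]
Step 1: Sum all words
Raw sum = 2469 + 52321 + 2212 + 59095 = 116097
Step 2: Fold carry: (50561 + 1) = 50562
One's complement = ~50562 & 0xFFFF = 14973

14973


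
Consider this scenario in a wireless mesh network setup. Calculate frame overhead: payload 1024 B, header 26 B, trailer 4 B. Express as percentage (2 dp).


Given: payload = 1024 B, header = 26 B, trailer = 4 B
Overhead bytes = header + trailer = 26 + 4 = 30
Total frame = payload + overhead = 1024 + 30 = 1054
Overhead % = 30 / 1054 * 100 = 2.8463% -> 2.85% (2 dp)

2.85


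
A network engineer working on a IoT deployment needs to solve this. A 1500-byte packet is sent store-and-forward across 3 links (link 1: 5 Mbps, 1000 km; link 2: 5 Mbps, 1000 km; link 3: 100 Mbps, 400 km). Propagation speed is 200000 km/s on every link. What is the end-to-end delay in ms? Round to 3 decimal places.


Packet = 1500 bytes = 12000 bits. Store-and-forward: sum (t_trans + t_prop) per link.
Link 1: t_trans = 12000/(5*10^6) s = 2.4000 ms; t_prop = 1000/200000 s = 5.0000 ms; subtotal = 7.4000 ms
Link 2: t_trans = 12000/(5*10^6) s = 2.4000 ms; t_prop = 1000/200000 s = 5.0000 ms; subtotal = 7.4000 ms
Link 3: t_trans = 12000/(100*10^6) s = 0.1200 ms; t_prop = 400/200000 s = 2.0000 ms; subtotal = 2.1200 ms
End-to-end = 7.4000 + 7.4000 + 2.1200 = 16.9200 ms -> 16.920 ms (3 dp)

16.920


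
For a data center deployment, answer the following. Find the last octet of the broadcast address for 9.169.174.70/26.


Given: IP = 9.169.174.70, prefix = /26
Host bits = 32 - 26 = 6
Network last octet = 70 AND mask = 64
Host part size = 2^6 - 1 = 63
Broadcast last octet = 64 OR 63 = 127

127


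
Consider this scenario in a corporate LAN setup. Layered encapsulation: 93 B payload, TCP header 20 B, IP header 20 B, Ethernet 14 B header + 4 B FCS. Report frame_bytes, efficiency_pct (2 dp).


TCP segment = 93 + 20 = 113 B
IP packet = 113 + 20 = 133 B
Ethernet frame = 133 + 14 + 4 = 151 B
Efficiency = app / frame = 93 / 151 = 0.615894 = 61.5894% -> 61.59% (2 dp)

151, 61.59


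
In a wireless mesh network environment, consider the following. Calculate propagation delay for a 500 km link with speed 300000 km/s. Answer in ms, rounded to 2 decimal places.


Given: distance = 500 km, speed = 300000 km/s
Delay = distance / speed = 500 / 300000 seconds
Delay in ms = 500 * 1000 / 300000
Delay = 1.6667 ms
Rounded to 2 dp = 1.67 ms

1.67


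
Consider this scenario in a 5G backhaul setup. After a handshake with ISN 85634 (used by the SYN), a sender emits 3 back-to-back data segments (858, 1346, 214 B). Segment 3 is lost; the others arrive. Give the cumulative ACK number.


SYN uses sequence number 85634; first data byte = ISN + 1 = 85635.
Segment 1: SEQ = 85635, len = 858 B, covers [85635, 86492]
Segment 2: SEQ = 86493, len = 1346 B, covers [86493, 87838]
Segment 3: SEQ = 87839, len = 214 B, covers [87839, 88052] [LOST]
In-order data received: bytes [85635, 87838] (segments 1..2).
Segment 3 missing -> gap begins at byte 87839.
Cumulative ACK = next expected in-order byte = 85635 + 858 + 1346 = 87839

87839


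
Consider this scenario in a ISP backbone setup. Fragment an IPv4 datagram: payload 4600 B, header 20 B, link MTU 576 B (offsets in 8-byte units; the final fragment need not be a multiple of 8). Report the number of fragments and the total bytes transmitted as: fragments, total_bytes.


Max data per non-final fragment = floor((MTU - header)/8)*8 = floor((576 - 20)/8)*8 = floor(556/8)*8 = 552 B
Final fragment needs no 8-byte alignment: it can carry up to MTU - header = 556 B
Non-final fragments needed = ceil((payload - 556) / 552) = ceil(4044/552) = ceil(7.3261) = 8
Number of fragments = 8 + 1 = 9
Fragment sizes (data): 8 * 552 B + 184 B (last, 184 <= 556 OK)
Total bytes sent = payload + n_frags * header = 4600 + 9*20 = 4600 + 180 = 4780 B

9, 4780


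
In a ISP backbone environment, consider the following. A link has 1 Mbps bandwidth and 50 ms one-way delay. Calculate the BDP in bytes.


Given: bandwidth = 1 Mbps, delay = 50 ms
BDP in bits = 1 * 10^6 * 50 / 1000
BDP in bits = 50000
BDP in bytes = 50000 / 8 = 6250

6250


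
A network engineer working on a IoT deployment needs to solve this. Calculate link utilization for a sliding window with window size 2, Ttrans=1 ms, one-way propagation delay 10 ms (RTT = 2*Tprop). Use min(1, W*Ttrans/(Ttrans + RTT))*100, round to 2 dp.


Given: W = 2, Ttrans = 1 ms, RTT = 20 ms (= 2 * Tprop, Tprop = 10 ms)
Cycle time = Ttrans + RTT = 1 + 20 = 21 ms (first packet sent until its ACK returns)
W * Ttrans = 2 * 1 = 2 ms of sending per cycle
W * Ttrans / (Ttrans + RTT) = 2 / 21 = 0.095238
U = min(1, 0.095238) = 0.095238
U% = 9.52%

9.52


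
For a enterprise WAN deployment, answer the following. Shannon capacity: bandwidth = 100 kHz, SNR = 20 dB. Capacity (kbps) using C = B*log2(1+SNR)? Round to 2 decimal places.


Given: B = 100 kHz, SNR = 20 dB
SNR linear = 10^(20/10) = 100
1 + SNR = 101
log2(101) = 6.6582114828
C = 100 * 1000 * 6.6582114828 = 665821.1483 bps
C = 665.821148 kbps -> 665.82 kbps (2 dp)

665.82


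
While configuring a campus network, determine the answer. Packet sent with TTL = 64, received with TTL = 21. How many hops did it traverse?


Given: initial TTL = 64, received TTL = 21
Hops = initial TTL - received TTL
Hops = 64 - 21 = 43

43


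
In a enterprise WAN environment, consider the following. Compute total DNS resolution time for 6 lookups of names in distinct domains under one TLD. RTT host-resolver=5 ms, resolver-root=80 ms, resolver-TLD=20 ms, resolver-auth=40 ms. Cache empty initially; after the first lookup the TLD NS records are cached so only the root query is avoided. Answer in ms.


Lookup 1 (cold cache): local + root + TLD + auth = 5 + 80 + 20 + 40 = 145 ms
Lookups 2..6 (TLD NS cached -> skip root; new domain -> still ask TLD and auth): local + TLD + auth = 5 + 20 + 40 = 65 ms each
Remaining 5 lookups: 5 * 65 = 325 ms
Total = 145 + 325 = 470 ms

470


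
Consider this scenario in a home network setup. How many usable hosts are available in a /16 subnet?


Given: subnet mask /16
Host bits = 32 - 16 = 16
Total addresses = 2^16 = 65536
Usable hosts = 65536 - 2 (network + broadcast) = 65534

65534


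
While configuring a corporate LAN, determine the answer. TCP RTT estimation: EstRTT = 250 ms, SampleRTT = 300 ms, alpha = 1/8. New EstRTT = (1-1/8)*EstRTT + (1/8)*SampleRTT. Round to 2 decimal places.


Given: EstRTT = 250 ms, SampleRTT = 300 ms, alpha = 1/8
New EstRTT = (1 - alpha) * EstRTT + alpha * SampleRTT
(7/8) * 250 = 218.75
(1/8) * 300 = 37.5
New EstRTT = 218.75 + 37.5 = 256.25 ms -> 256.25 ms (2 dp)

256.25


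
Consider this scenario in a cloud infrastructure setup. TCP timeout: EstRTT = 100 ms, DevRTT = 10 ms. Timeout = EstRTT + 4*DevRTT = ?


Given: EstRTT = 100 ms, DevRTT = 10 ms
Timeout = EstRTT + 4 * DevRTT
4 * DevRTT = 4 * 10 = 40
Timeout = 100 + 40 = 140 ms

140


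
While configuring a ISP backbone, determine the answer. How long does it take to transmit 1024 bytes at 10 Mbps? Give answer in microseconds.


Given: packet = 1024 bytes, bandwidth = 10 Mbps
Packet in bits = 1024 * 8 = 8192 bits
Bandwidth = 10 * 10^6 = 10000000 bps
Time = 8192 / 10000000 seconds
Time in us = 8192 * 10^6 / 10000000 = 819.2

819.2


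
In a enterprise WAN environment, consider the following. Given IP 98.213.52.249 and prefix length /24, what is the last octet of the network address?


Given: IP = 98.213.52.249, prefix = /24
Subnet mask = 255.255.255.0
Last octet of IP: 249
Last octet of mask: 0
Network last octet = 249 AND 0 = 0

0


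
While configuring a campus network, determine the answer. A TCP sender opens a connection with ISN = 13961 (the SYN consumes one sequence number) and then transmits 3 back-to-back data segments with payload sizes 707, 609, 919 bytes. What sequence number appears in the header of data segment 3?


The SYN occupies sequence number ISN = 13961, so the first data byte is ISN + 1 = 13962.
SEQ of data segment i = (ISN + 1) + sum of payload sizes of segments 1..i-1.
Segment 1: SEQ = 13962, payload = 707 bytes
Segment 2: SEQ = 14669, payload = 609 bytes
Segment 3: SEQ = 15278, payload = 919 bytes
SEQ of segment 3 = 13962 + 707 + 609 = 15278

15278


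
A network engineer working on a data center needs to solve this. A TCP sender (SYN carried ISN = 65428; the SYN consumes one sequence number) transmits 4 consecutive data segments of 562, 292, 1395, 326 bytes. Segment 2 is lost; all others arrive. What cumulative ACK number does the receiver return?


SYN uses sequence number 65428; first data byte = ISN + 1 = 65429.
Segment 1: SEQ = 65429, len = 562 B, covers [65429, 65990]
Segment 2: SEQ = 65991, len = 292 B, covers [65991, 66282] [LOST]
Segment 3: SEQ = 66283, len = 1395 B, covers [66283, 67677]
Segment 4: SEQ = 67678, len = 326 B, covers [67678, 68003]
In-order data received: bytes [65429, 65990] (segments 1..1).
Segment 2 missing -> gap begins at byte 65991; later segments buffered out of order.
Cumulative ACK = next expected in-order byte = 65429 + 562 = 65991

65991


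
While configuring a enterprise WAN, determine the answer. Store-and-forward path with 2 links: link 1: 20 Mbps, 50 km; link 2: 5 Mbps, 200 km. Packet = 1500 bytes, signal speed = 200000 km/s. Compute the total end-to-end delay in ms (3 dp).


Packet = 1500 bytes = 12000 bits. Store-and-forward: sum (t_trans + t_prop) per link.
Link 1: t_trans = 12000/(20*10^6) s = 0.6000 ms; t_prop = 50/200000 s = 0.2500 ms; subtotal = 0.8500 ms
Link 2: t_trans = 12000/(5*10^6) s = 2.4000 ms; t_prop = 200/200000 s = 1.0000 ms; subtotal = 3.4000 ms
End-to-end = 0.8500 + 3.4000 = 4.2500 ms -> 4.250 ms (3 dp)

4.250


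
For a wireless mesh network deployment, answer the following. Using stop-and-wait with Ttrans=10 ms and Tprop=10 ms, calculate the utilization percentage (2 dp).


Given: Ttrans = 10 ms, Tprop = 10 ms
RTT = 2 * Tprop = 2 * 10 = 20 ms
U = Ttrans / (Ttrans + RTT)
U = 10 / (10 + 20)
U = 10 / 30 = 0.333333
U% = 33.33%

33.33


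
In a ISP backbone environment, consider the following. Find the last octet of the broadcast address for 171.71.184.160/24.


Given: IP = 171.71.184.160, prefix = /24
Host bits = 32 - 24 = 8
Network last octet = 160 AND mask = 0
Host part size = 2^8 - 1 = 255
Broadcast last octet = 0 OR 255 = 255

255


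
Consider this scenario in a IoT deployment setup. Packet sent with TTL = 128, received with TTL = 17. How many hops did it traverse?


Given: initial TTL = 128, received TTL = 17
Hops = initial TTL - received TTL
Hops = 128 - 17 = 111

111


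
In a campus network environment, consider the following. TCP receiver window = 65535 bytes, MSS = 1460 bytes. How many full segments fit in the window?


Given: RWND = 65535 bytes, MSS = 1460 bytes
Full segments = floor(RWND / MSS)
Full segments = floor(65535 / 1460)
Full segments = floor(44.887) = 44

44


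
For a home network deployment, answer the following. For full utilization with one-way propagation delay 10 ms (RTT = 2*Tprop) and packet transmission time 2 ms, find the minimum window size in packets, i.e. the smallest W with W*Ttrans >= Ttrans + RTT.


Given: Ttrans = 2 ms, RTT = 20 ms (= 2 * Tprop, Tprop = 10 ms)
Time until first ACK returns = Ttrans + RTT = 2 + 20 = 22 ms
Need W * Ttrans >= Ttrans + RTT  ->  W >= (Ttrans + RTT) / Ttrans
(Ttrans + RTT) / Ttrans = 22 / 2 = 11
W_min = ceil(11) = 11

11


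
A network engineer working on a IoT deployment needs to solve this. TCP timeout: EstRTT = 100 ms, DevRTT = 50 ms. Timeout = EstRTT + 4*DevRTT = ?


Given: EstRTT = 100 ms, DevRTT = 50 ms
Timeout = EstRTT + 4 * DevRTT
4 * DevRTT = 4 * 50 = 200
Timeout = 100 + 200 = 300 ms

300


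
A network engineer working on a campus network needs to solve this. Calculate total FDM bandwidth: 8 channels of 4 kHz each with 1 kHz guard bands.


Given: 8 channels, 4 kHz each, guard = 1 kHz
Channel bandwidth = 8 * 4 = 32 kHz
Guard bands = 7 gaps * 1 kHz = 7 kHz
Total = 32 + 7 = 39 kHz

39


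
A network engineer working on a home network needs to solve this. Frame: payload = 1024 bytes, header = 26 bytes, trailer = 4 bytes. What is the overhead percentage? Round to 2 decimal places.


Given: payload = 1024 B, header = 26 B, trailer = 4 B
Overhead bytes = header + trailer = 26 + 4 = 30
Total frame = payload + overhead = 1024 + 30 = 1054
Overhead % = 30 / 1054 * 100 = 2.8463% -> 2.85% (2 dp)

2.85


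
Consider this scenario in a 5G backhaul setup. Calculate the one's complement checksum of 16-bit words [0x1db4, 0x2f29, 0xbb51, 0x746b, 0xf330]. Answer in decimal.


Given words: [0x1db4, 0x2f29, 0xbb51, 0x746b, 0xf330]
Step 1: Sum all words
Raw sum = 7604 + 12073 + 47953 + 29803 + 62256 = 159689
Step 2: Fold carry: (28617 + 2) = 28619
One's complement = ~28619 & 0xFFFF = 36916

36916


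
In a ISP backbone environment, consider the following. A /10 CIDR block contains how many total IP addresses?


Given: CIDR prefix /10
Host bits = 32 - 10 = 22
Total addresses = 2^22 = 4194304

4194304


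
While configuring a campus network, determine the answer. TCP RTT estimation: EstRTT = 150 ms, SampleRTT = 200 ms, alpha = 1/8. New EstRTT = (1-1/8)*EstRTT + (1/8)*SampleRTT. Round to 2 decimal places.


Given: EstRTT = 150 ms, SampleRTT = 200 ms, alpha = 1/8
New EstRTT = (1 - alpha) * EstRTT + alpha * SampleRTT
(7/8) * 150 = 131.25
(1/8) * 200 = 25
New EstRTT = 131.25 + 25 = 156.25 ms -> 156.25 ms (2 dp)

156.25
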